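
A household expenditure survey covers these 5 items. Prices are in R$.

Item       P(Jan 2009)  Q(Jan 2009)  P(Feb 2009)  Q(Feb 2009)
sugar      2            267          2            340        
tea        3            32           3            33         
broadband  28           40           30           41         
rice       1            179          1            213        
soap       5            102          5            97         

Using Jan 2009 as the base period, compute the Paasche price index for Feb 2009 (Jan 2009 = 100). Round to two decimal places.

Paasche price index uses current-period quantities as weights.
ΣP(Feb 2009)·Q(Feb 2009) = 2×340 + 3×33 + 30×41 + 1×213 + 5×97 = 680 + 99 + 1230 + 213 + 485 = 2707
ΣP(Jan 2009)·Q(Feb 2009) = 2×340 + 3×33 + 28×41 + 1×213 + 5×97 = 680 + 99 + 1148 + 213 + 485 = 2625
Index = 2707 / 2625 × 100 = 103.1238

103.12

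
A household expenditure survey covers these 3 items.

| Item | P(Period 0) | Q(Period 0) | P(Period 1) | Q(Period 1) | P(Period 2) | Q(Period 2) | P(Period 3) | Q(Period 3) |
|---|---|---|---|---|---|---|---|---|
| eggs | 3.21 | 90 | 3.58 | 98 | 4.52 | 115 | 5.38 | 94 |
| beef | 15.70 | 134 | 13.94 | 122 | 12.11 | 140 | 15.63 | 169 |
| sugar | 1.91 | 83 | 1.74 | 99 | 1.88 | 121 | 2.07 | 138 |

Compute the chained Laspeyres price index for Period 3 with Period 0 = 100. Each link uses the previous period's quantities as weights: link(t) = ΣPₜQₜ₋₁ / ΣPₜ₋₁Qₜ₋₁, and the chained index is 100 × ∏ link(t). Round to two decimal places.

Link Period 0→Period 1:
ΣP(Period 1)Q(Period 0) = 3.58×90 + 13.94×134 + 1.74×83 = 322.2 + 1867.96 + 144.42 = 2334.58
ΣP(Period 0)Q(Period 0) = 3.21×90 + 15.70×134 + 1.91×83 = 288.9 + 2103.8 + 158.53 = 2551.23
link = 2334.58/2551.23 = 0.915080
Link Period 1→Period 2:
ΣP(Period 2)Q(Period 1) = 4.52×98 + 12.11×122 + 1.88×99 = 442.96 + 1477.42 + 186.12 = 2106.5
ΣP(Period 1)Q(Period 1) = 3.58×98 + 13.94×122 + 1.74×99 = 350.84 + 1700.68 + 172.26 = 2223.78
link = 2106.5/2223.78 = 0.947261
Link Period 2→Period 3:
ΣP(Period 3)Q(Period 2) = 5.38×115 + 15.63×140 + 2.07×121 = 618.7 + 2188.2 + 250.47 = 3057.37
ΣP(Period 2)Q(Period 2) = 4.52×115 + 12.11×140 + 1.88×121 = 519.8 + 1695.4 + 227.48 = 2442.68
link = 3057.37/2442.68 = 1.251646
Chained index = 100 × 0.915080 × 0.947261 × 1.251646 = 108.4951

108.50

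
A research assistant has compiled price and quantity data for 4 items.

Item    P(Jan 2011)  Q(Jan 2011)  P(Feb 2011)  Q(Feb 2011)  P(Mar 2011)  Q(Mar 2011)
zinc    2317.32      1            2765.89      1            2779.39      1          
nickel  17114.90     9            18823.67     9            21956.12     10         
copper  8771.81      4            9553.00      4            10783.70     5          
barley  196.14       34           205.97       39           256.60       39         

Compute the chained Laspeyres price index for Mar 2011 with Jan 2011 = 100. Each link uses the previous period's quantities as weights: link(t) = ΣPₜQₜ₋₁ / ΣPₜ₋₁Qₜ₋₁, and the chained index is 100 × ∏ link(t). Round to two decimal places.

127.37

Link Jan 2011→Feb 2011:
ΣP(Feb 2011)Q(Jan 2011) = 2765.89×1 + 18823.67×9 + 9553.00×4 + 205.97×34 = 2765.89 + 169413.03 + 38212 + 7002.98 = 217393.9
ΣP(Jan 2011)Q(Jan 2011) = 2317.32×1 + 17114.90×9 + 8771.81×4 + 196.14×34 = 2317.32 + 154034.1 + 35087.24 + 6668.76 = 198107.42
link = 217393.9/198107.42 = 1.097354
Link Feb 2011→Mar 2011:
ΣP(Mar 2011)Q(Feb 2011) = 2779.39×1 + 21956.12×9 + 10783.70×4 + 256.60×39 = 2779.39 + 197605.08 + 43134.8 + 10007.4 = 253526.67
ΣP(Feb 2011)Q(Feb 2011) = 2765.89×1 + 18823.67×9 + 9553.00×4 + 205.97×39 = 2765.89 + 169413.03 + 38212 + 8032.83 = 218423.75
link = 253526.67/218423.75 = 1.160710
Chained index = 100 × 1.097354 × 1.160710 = 127.3710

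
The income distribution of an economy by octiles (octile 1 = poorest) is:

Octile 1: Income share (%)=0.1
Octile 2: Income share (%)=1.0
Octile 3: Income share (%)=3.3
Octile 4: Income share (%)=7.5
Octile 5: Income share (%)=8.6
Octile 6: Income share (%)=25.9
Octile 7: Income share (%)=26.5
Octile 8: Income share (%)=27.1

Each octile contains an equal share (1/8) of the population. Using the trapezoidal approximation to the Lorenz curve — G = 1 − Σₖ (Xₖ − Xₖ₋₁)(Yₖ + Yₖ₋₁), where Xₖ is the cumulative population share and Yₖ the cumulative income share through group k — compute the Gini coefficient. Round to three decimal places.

Cumulative income shares Yₖ: 0.0010, 0.0110, 0.0440, 0.1190, 0.2050, 0.4640, 0.7290, 1.0000
Σ (Xₖ−Xₖ₋₁)(Yₖ+Yₖ₋₁) = (1/8)(0.0010+0.0000) + (1/8)(0.0110+0.0010) + (1/8)(0.0440+0.0110) + (1/8)(0.1190+0.0440) + (1/8)(0.2050+0.1190) + (1/8)(0.4640+0.2050) + (1/8)(0.7290+0.4640) + (1/8)(1.0000+0.7290)
  = 0.0001 + 0.0015 + 0.0069 + 0.0204 + 0.0405 + 0.0836 + 0.1491 + 0.2161 = 0.5182
G = 1 − 0.5182 = 0.4818

0.482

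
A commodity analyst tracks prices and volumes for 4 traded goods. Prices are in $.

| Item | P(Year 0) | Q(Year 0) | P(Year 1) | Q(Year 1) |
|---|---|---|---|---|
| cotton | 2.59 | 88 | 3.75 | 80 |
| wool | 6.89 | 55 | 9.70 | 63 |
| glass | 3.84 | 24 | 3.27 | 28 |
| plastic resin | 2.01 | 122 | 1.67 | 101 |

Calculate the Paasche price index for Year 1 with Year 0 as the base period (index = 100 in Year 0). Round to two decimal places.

123.06

Paasche price index uses current-period quantities as weights.
ΣP(Year 1)·Q(Year 1) = 3.75×80 + 9.70×63 + 3.27×28 + 1.67×101 = 300 + 611.1 + 91.56 + 168.67 = 1171.33
ΣP(Year 0)·Q(Year 1) = 2.59×80 + 6.89×63 + 3.84×28 + 2.01×101 = 207.2 + 434.07 + 107.52 + 203.01 = 951.8
Index = 1171.33 / 951.8 × 100 = 123.0647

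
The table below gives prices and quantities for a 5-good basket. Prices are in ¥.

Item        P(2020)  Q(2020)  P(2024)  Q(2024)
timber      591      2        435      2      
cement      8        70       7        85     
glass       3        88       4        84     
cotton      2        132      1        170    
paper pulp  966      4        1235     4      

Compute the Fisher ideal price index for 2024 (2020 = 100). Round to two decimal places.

109.99

Laspeyres component (base-period weights):
ΣP(2024)Q(2020) = 435×2 + 7×70 + 4×88 + 1×132 + 1235×4 = 870 + 490 + 352 + 132 + 4940 = 6784
ΣP(2020)Q(2020) = 591×2 + 8×70 + 3×88 + 2×132 + 966×4 = 1182 + 560 + 264 + 264 + 3864 = 6134
L = 6784 / 6134 × 100 = 110.5967
Paasche component (current-period weights):
ΣP(2024)Q(2024) = 435×2 + 7×85 + 4×84 + 1×170 + 1235×4 = 870 + 595 + 336 + 170 + 4940 = 6911
ΣP(2020)Q(2024) = 591×2 + 8×85 + 3×84 + 2×170 + 966×4 = 1182 + 680 + 252 + 340 + 3864 = 6318
P = 6911 / 6318 × 100 = 109.3859
Fisher = √(L × P) = √(110.5967 × 109.3859) = 109.9896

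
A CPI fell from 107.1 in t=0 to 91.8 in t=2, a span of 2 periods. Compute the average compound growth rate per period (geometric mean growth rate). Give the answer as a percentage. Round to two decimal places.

Growth factor = (91.8/107.1)^(1/2) = (0.857143)^(1/2) = 0.925820
Growth rate = 0.925820 − 1 = -0.074180 = -7.4180%

-7.42%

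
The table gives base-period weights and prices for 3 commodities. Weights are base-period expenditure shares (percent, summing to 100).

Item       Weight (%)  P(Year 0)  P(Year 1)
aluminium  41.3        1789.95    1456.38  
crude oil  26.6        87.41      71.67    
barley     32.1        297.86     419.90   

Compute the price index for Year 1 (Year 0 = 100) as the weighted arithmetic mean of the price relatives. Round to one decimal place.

aluminium: 41.3 × (1456.38/1789.95) = 41.3 × 0.813643 = 33.6034
crude oil: 26.6 × (71.67/87.41) = 26.6 × 0.819929 = 21.8101
barley: 32.1 × (419.90/297.86) = 32.1 × 1.409723 = 45.2521
Index = Σ wᵢ·(p₁ᵢ/p₀ᵢ) = 33.6034 + 21.8101 + 45.2521 = 100.6657

100.7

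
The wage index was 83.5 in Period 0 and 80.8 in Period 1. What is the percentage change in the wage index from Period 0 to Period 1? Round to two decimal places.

-3.23%

Change = (80.8 − 83.5) / 83.5 × 100
       = -2.7 / 83.5 × 100 = -3.2335%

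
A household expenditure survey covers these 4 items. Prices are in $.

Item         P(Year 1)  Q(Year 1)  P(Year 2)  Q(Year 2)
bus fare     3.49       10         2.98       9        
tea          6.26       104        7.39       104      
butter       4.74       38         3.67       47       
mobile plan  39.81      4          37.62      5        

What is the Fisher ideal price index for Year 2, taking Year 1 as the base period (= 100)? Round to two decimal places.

Laspeyres component (base-period weights):
ΣP(Year 2)Q(Year 1) = 2.98×10 + 7.39×104 + 3.67×38 + 37.62×4 = 29.8 + 768.56 + 139.46 + 150.48 = 1088.3
ΣP(Year 1)Q(Year 1) = 3.49×10 + 6.26×104 + 4.74×38 + 39.81×4 = 34.9 + 651.04 + 180.12 + 159.24 = 1025.3
L = 1088.3 / 1025.3 × 100 = 106.1445
Paasche component (current-period weights):
ΣP(Year 2)Q(Year 2) = 2.98×9 + 7.39×104 + 3.67×47 + 37.62×5 = 26.82 + 768.56 + 172.49 + 188.1 = 1155.97
ΣP(Year 1)Q(Year 2) = 3.49×9 + 6.26×104 + 4.74×47 + 39.81×5 = 31.41 + 651.04 + 222.78 + 199.05 = 1104.28
P = 1155.97 / 1104.28 × 100 = 104.6809
Fisher = √(L × P) = √(106.1445 × 104.6809) = 105.4102

105.41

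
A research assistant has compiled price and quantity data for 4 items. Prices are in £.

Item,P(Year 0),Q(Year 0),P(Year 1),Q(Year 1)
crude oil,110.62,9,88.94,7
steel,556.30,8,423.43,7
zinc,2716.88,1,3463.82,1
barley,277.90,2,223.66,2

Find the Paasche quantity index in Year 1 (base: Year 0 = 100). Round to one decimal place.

92.6

Paasche quantity index uses current-period prices as weights.
ΣP(Year 1)·Q(Year 1) = 88.94×7 + 423.43×7 + 3463.82×1 + 223.66×2 = 622.58 + 2964.01 + 3463.82 + 447.32 = 7497.73
ΣP(Year 1)·Q(Year 0) = 88.94×9 + 423.43×8 + 3463.82×1 + 223.66×2 = 800.46 + 3387.44 + 3463.82 + 447.32 = 8099.04
Index = 7497.73 / 8099.04 × 100 = 92.5755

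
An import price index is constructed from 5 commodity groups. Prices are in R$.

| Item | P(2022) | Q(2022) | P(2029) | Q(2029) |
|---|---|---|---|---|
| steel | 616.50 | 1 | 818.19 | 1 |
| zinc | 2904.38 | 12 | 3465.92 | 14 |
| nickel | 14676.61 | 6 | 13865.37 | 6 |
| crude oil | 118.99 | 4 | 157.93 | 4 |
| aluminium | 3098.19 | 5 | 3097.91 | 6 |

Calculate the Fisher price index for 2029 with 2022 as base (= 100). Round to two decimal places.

101.93

Laspeyres component (base-period weights):
ΣP(2029)Q(2022) = 818.19×1 + 3465.92×12 + 13865.37×6 + 157.93×4 + 3097.91×5 = 818.19 + 41591.04 + 83192.22 + 631.72 + 15489.55 = 141722.72
ΣP(2022)Q(2022) = 616.50×1 + 2904.38×12 + 14676.61×6 + 118.99×4 + 3098.19×5 = 616.5 + 34852.56 + 88059.66 + 475.96 + 15490.95 = 139495.63
L = 141722.72 / 139495.63 × 100 = 101.5965
Paasche component (current-period weights):
ΣP(2029)Q(2029) = 818.19×1 + 3465.92×14 + 13865.37×6 + 157.93×4 + 3097.91×6 = 818.19 + 48522.88 + 83192.22 + 631.72 + 18587.46 = 151752.47
ΣP(2022)Q(2029) = 616.50×1 + 2904.38×14 + 14676.61×6 + 118.99×4 + 3098.19×6 = 616.5 + 40661.32 + 88059.66 + 475.96 + 18589.14 = 148402.58
P = 151752.47 / 148402.58 × 100 = 102.2573
Fisher = √(L × P) = √(101.5965 × 102.2573) = 101.9264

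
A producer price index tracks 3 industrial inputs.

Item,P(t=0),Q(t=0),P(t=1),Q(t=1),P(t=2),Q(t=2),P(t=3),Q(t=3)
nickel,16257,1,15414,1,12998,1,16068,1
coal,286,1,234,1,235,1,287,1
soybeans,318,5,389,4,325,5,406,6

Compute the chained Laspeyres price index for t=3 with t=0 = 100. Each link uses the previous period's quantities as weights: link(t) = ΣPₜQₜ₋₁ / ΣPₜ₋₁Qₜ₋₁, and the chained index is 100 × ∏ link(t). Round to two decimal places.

101.41

Link t=0→t=1:
ΣP(t=1)Q(t=0) = 15414×1 + 234×1 + 389×5 = 15414 + 234 + 1945 = 17593
ΣP(t=0)Q(t=0) = 16257×1 + 286×1 + 318×5 = 16257 + 286 + 1590 = 18133
link = 17593/18133 = 0.970220
Link t=1→t=2:
ΣP(t=2)Q(t=1) = 12998×1 + 235×1 + 325×4 = 12998 + 235 + 1300 = 14533
ΣP(t=1)Q(t=1) = 15414×1 + 234×1 + 389×4 = 15414 + 234 + 1556 = 17204
link = 14533/17204 = 0.844745
Link t=2→t=3:
ΣP(t=3)Q(t=2) = 16068×1 + 287×1 + 406×5 = 16068 + 287 + 2030 = 18385
ΣP(t=2)Q(t=2) = 12998×1 + 235×1 + 325×5 = 12998 + 235 + 1625 = 14858
link = 18385/14858 = 1.237381
Chained index = 100 × 0.970220 × 0.844745 × 1.237381 = 101.4143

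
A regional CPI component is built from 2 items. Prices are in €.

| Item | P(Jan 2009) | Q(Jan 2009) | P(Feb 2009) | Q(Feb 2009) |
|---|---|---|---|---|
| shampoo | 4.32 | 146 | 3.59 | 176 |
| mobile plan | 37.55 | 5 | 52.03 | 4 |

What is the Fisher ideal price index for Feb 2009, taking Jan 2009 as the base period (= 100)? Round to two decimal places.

94.02

Laspeyres component (base-period weights):
ΣP(Feb 2009)Q(Jan 2009) = 3.59×146 + 52.03×5 = 524.14 + 260.15 = 784.29
ΣP(Jan 2009)Q(Jan 2009) = 4.32×146 + 37.55×5 = 630.72 + 187.75 = 818.47
L = 784.29 / 818.47 × 100 = 95.8239
Paasche component (current-period weights):
ΣP(Feb 2009)Q(Feb 2009) = 3.59×176 + 52.03×4 = 631.84 + 208.12 = 839.96
ΣP(Jan 2009)Q(Feb 2009) = 4.32×176 + 37.55×4 = 760.32 + 150.2 = 910.52
P = 839.96 / 910.52 × 100 = 92.2506
Fisher = √(L × P) = √(95.8239 × 92.2506) = 94.0203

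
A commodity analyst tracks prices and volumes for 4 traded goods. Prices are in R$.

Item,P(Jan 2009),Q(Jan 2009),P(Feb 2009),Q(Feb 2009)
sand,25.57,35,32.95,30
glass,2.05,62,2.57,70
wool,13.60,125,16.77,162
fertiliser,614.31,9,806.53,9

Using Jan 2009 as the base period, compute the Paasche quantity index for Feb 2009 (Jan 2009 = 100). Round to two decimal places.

104.46

Paasche quantity index uses current-period prices as weights.
ΣP(Feb 2009)·Q(Feb 2009) = 32.95×30 + 2.57×70 + 16.77×162 + 806.53×9 = 988.5 + 179.9 + 2716.74 + 7258.77 = 11143.91
ΣP(Feb 2009)·Q(Jan 2009) = 32.95×35 + 2.57×62 + 16.77×125 + 806.53×9 = 1153.25 + 159.34 + 2096.25 + 7258.77 = 10667.61
Index = 11143.91 / 10667.61 × 100 = 104.4649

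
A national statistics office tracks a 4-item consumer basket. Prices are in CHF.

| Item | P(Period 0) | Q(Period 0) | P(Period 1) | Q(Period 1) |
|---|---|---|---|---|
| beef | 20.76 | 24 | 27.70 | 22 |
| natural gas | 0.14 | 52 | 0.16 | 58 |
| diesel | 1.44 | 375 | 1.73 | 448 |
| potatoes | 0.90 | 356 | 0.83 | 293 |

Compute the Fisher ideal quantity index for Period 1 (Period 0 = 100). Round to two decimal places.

Laspeyres component (base-period weights):
ΣP(Period 0)Q(Period 1) = 20.76×22 + 0.14×58 + 1.44×448 + 0.90×293 = 456.72 + 8.12 + 645.12 + 263.7 = 1373.66
ΣP(Period 0)Q(Period 0) = 20.76×24 + 0.14×52 + 1.44×375 + 0.90×356 = 498.24 + 7.28 + 540 + 320.4 = 1365.92
L = 1373.66 / 1365.92 × 100 = 100.5667
Paasche component (current-period weights):
ΣP(Period 1)Q(Period 1) = 27.70×22 + 0.16×58 + 1.73×448 + 0.83×293 = 609.4 + 9.28 + 775.04 + 243.19 = 1636.91
ΣP(Period 1)Q(Period 0) = 27.70×24 + 0.16×52 + 1.73×375 + 0.83×356 = 664.8 + 8.32 + 648.75 + 295.48 = 1617.35
P = 1636.91 / 1617.35 × 100 = 101.2094
Fisher = √(L × P) = √(100.5667 × 101.2094) = 100.8875

100.89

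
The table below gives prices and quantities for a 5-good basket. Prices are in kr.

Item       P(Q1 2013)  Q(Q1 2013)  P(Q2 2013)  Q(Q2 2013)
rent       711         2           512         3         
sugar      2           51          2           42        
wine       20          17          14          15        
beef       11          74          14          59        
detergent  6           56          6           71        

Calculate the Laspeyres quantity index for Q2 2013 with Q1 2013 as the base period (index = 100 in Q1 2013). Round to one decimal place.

119.2

Laspeyres quantity index uses base-period prices as weights.
ΣP(Q1 2013)·Q(Q2 2013) = 711×3 + 2×42 + 20×15 + 11×59 + 6×71 = 2133 + 84 + 300 + 649 + 426 = 3592
ΣP(Q1 2013)·Q(Q1 2013) = 711×2 + 2×51 + 20×17 + 11×74 + 6×56 = 1422 + 102 + 340 + 814 + 336 = 3014
Index = 3592 / 3014 × 100 = 119.1772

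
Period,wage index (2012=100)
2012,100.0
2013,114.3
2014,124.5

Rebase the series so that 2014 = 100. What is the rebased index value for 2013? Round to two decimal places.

Rebased(2013) = 114.3 / 124.5 × 100 = 91.8072

91.81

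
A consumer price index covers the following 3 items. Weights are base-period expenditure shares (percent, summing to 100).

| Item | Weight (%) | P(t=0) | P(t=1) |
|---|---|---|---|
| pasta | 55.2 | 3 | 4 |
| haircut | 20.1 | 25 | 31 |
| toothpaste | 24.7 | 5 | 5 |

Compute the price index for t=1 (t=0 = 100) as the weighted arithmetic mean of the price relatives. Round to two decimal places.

pasta: 55.2 × (4/3) = 55.2 × 1.333333 = 73.6000
haircut: 20.1 × (31/25) = 20.1 × 1.240000 = 24.9240
toothpaste: 24.7 × (5/5) = 24.7 × 1.000000 = 24.7000
Index = Σ wᵢ·(p₁ᵢ/p₀ᵢ) = 73.6000 + 24.9240 + 24.7000 = 123.2240

123.22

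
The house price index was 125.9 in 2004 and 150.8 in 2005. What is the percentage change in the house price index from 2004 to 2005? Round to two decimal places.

19.78%

Change = (150.8 − 125.9) / 125.9 × 100
       = 24.9 / 125.9 × 100 = 19.7776%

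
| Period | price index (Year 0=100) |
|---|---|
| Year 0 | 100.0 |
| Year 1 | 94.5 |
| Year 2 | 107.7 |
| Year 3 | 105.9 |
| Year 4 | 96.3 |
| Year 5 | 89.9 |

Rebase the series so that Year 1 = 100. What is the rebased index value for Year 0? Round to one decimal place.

105.8

Rebased(Year 0) = 100.0 / 94.5 × 100 = 105.8201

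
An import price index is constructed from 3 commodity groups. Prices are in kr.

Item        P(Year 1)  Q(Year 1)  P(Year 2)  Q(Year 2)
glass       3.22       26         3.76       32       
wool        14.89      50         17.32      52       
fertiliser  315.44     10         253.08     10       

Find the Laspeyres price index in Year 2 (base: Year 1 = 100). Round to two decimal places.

Laspeyres price index uses base-period quantities as weights.
ΣP(Year 2)·Q(Year 1) = 3.76×26 + 17.32×50 + 253.08×10 = 97.76 + 866 + 2530.8 = 3494.56
ΣP(Year 1)·Q(Year 1) = 3.22×26 + 14.89×50 + 315.44×10 = 83.72 + 744.5 + 3154.4 = 3982.62
Index = 3494.56 / 3982.62 × 100 = 87.7453

87.75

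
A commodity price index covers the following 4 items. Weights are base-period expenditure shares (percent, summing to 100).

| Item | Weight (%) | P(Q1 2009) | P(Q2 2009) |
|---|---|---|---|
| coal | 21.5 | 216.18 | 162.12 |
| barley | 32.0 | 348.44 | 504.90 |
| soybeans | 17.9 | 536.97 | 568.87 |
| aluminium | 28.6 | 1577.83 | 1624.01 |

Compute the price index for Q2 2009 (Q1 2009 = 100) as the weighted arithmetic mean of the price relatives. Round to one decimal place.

coal: 21.5 × (162.12/216.18) = 21.5 × 0.749931 = 16.1235
barley: 32.0 × (504.90/348.44) = 32.0 × 1.449030 = 46.3690
soybeans: 17.9 × (568.87/536.97) = 17.9 × 1.059407 = 18.9634
aluminium: 28.6 × (1624.01/1577.83) = 28.6 × 1.029268 = 29.4371
Index = Σ wᵢ·(p₁ᵢ/p₀ᵢ) = 16.1235 + 46.3690 + 18.9634 + 29.4371 = 110.8929

110.9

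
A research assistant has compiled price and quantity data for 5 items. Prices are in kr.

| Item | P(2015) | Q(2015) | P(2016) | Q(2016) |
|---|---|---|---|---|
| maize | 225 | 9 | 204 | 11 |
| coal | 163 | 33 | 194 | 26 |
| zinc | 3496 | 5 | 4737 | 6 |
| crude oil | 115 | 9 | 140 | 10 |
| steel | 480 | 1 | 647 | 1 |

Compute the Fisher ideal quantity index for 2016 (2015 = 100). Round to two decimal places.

Laspeyres component (base-period weights):
ΣP(2015)Q(2016) = 225×11 + 163×26 + 3496×6 + 115×10 + 480×1 = 2475 + 4238 + 20976 + 1150 + 480 = 29319
ΣP(2015)Q(2015) = 225×9 + 163×33 + 3496×5 + 115×9 + 480×1 = 2025 + 5379 + 17480 + 1035 + 480 = 26399
L = 29319 / 26399 × 100 = 111.0610
Paasche component (current-period weights):
ΣP(2016)Q(2016) = 204×11 + 194×26 + 4737×6 + 140×10 + 647×1 = 2244 + 5044 + 28422 + 1400 + 647 = 37757
ΣP(2016)Q(2015) = 204×9 + 194×33 + 4737×5 + 140×9 + 647×1 = 1836 + 6402 + 23685 + 1260 + 647 = 33830
P = 37757 / 33830 × 100 = 111.6080
Fisher = √(L × P) = √(111.0610 × 111.6080) = 111.3342

111.33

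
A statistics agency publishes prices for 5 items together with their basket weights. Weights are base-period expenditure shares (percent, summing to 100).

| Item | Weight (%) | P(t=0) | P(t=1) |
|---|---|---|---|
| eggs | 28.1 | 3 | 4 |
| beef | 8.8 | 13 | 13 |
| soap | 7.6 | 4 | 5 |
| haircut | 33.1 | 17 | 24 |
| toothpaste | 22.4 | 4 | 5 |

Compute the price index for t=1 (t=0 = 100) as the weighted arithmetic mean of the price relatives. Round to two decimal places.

eggs: 28.1 × (4/3) = 28.1 × 1.333333 = 37.4667
beef: 8.8 × (13/13) = 8.8 × 1.000000 = 8.8000
soap: 7.6 × (5/4) = 7.6 × 1.250000 = 9.5000
haircut: 33.1 × (24/17) = 33.1 × 1.411765 = 46.7294
toothpaste: 22.4 × (5/4) = 22.4 × 1.250000 = 28.0000
Index = Σ wᵢ·(p₁ᵢ/p₀ᵢ) = 37.4667 + 8.8000 + 9.5000 + 46.7294 + 28.0000 = 130.4961

130.50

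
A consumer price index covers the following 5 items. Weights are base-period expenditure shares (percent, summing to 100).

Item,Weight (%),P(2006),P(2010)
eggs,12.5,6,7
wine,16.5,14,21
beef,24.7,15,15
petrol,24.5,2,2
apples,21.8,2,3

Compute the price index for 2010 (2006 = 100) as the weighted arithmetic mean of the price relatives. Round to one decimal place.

eggs: 12.5 × (7/6) = 12.5 × 1.166667 = 14.5833
wine: 16.5 × (21/14) = 16.5 × 1.500000 = 24.7500
beef: 24.7 × (15/15) = 24.7 × 1.000000 = 24.7000
petrol: 24.5 × (2/2) = 24.5 × 1.000000 = 24.5000
apples: 21.8 × (3/2) = 21.8 × 1.500000 = 32.7000
Index = Σ wᵢ·(p₁ᵢ/p₀ᵢ) = 14.5833 + 24.7500 + 24.7000 + 24.5000 + 32.7000 = 121.2333

121.2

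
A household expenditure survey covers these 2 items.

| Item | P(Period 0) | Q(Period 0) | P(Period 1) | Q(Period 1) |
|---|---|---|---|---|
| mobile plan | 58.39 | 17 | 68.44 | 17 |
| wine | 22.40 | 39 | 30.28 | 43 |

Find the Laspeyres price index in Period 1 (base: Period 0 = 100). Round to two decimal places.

125.62

Laspeyres price index uses base-period quantities as weights.
ΣP(Period 1)·Q(Period 0) = 68.44×17 + 30.28×39 = 1163.48 + 1180.92 = 2344.4
ΣP(Period 0)·Q(Period 0) = 58.39×17 + 22.40×39 = 992.63 + 873.6 = 1866.23
Index = 2344.4 / 1866.23 × 100 = 125.6222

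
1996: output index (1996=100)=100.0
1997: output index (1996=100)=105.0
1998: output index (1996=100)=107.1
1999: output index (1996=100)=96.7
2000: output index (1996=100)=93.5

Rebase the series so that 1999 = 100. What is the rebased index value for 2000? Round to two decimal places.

96.69

Rebased(2000) = 93.5 / 96.7 × 100 = 96.6908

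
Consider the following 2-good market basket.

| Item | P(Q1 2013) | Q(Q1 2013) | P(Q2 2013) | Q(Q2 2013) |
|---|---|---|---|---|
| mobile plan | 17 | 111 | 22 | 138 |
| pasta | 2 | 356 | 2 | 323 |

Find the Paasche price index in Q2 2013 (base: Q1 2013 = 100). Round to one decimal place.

Paasche price index uses current-period quantities as weights.
ΣP(Q2 2013)·Q(Q2 2013) = 22×138 + 2×323 = 3036 + 646 = 3682
ΣP(Q1 2013)·Q(Q2 2013) = 17×138 + 2×323 = 2346 + 646 = 2992
Index = 3682 / 2992 × 100 = 123.0615

123.1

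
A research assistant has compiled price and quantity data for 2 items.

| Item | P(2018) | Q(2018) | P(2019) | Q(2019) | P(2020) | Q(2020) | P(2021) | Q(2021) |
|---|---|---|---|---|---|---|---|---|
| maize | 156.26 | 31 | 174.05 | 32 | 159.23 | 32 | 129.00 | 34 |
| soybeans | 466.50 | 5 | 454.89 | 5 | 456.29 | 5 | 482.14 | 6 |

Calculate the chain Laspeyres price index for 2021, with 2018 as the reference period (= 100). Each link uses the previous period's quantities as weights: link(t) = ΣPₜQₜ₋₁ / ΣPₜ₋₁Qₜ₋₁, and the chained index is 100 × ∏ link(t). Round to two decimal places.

89.09

Link 2018→2019:
ΣP(2019)Q(2018) = 174.05×31 + 454.89×5 = 5395.55 + 2274.45 = 7670
ΣP(2018)Q(2018) = 156.26×31 + 466.50×5 = 4844.06 + 2332.5 = 7176.56
link = 7670/7176.56 = 1.068757
Link 2019→2020:
ΣP(2020)Q(2019) = 159.23×32 + 456.29×5 = 5095.36 + 2281.45 = 7376.81
ΣP(2019)Q(2019) = 174.05×32 + 454.89×5 = 5569.6 + 2274.45 = 7844.05
link = 7376.81/7844.05 = 0.940434
Link 2020→2021:
ΣP(2021)Q(2020) = 129.00×32 + 482.14×5 = 4128 + 2410.7 = 6538.7
ΣP(2020)Q(2020) = 159.23×32 + 456.29×5 = 5095.36 + 2281.45 = 7376.81
link = 6538.7/7376.81 = 0.886386
Chained index = 100 × 1.068757 × 0.940434 × 0.886386 = 89.0902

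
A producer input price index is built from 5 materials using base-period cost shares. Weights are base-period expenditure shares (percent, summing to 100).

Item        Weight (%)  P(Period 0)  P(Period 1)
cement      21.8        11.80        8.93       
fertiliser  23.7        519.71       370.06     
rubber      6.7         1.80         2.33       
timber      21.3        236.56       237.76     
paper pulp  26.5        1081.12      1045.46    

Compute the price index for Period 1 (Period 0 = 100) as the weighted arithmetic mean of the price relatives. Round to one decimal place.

89.1

cement: 21.8 × (8.93/11.80) = 21.8 × 0.756780 = 16.4978
fertiliser: 23.7 × (370.06/519.71) = 23.7 × 0.712051 = 16.8756
rubber: 6.7 × (2.33/1.80) = 6.7 × 1.294444 = 8.6728
timber: 21.3 × (237.76/236.56) = 21.3 × 1.005073 = 21.4080
paper pulp: 26.5 × (1045.46/1081.12) = 26.5 × 0.967016 = 25.6259
Index = Σ wᵢ·(p₁ᵢ/p₀ᵢ) = 16.4978 + 16.8756 + 8.6728 + 21.4080 + 25.6259 = 89.0801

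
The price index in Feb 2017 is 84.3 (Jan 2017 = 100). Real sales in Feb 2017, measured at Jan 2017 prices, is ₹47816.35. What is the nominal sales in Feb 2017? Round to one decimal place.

Nominal = Real × (Index/100) = 47816.35 × (84.3/100)
        = 47816.35 × 0.843 = 40309.1830

40309.2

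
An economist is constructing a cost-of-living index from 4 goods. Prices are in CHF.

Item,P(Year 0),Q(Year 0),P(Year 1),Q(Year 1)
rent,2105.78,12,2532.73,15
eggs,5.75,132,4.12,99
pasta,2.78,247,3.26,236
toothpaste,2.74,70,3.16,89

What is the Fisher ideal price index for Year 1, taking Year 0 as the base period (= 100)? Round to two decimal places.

Laspeyres component (base-period weights):
ΣP(Year 1)Q(Year 0) = 2532.73×12 + 4.12×132 + 3.26×247 + 3.16×70 = 30392.76 + 543.84 + 805.22 + 221.2 = 31963.02
ΣP(Year 0)Q(Year 0) = 2105.78×12 + 5.75×132 + 2.78×247 + 2.74×70 = 25269.36 + 759 + 686.66 + 191.8 = 26906.82
L = 31963.02 / 26906.82 × 100 = 118.7915
Paasche component (current-period weights):
ΣP(Year 1)Q(Year 1) = 2532.73×15 + 4.12×99 + 3.26×236 + 3.16×89 = 37990.95 + 407.88 + 769.36 + 281.24 = 39449.43
ΣP(Year 0)Q(Year 1) = 2105.78×15 + 5.75×99 + 2.78×236 + 2.74×89 = 31586.7 + 569.25 + 656.08 + 243.86 = 33055.89
P = 39449.43 / 33055.89 × 100 = 119.3416
Fisher = √(L × P) = √(118.7915 × 119.3416) = 119.0662

119.07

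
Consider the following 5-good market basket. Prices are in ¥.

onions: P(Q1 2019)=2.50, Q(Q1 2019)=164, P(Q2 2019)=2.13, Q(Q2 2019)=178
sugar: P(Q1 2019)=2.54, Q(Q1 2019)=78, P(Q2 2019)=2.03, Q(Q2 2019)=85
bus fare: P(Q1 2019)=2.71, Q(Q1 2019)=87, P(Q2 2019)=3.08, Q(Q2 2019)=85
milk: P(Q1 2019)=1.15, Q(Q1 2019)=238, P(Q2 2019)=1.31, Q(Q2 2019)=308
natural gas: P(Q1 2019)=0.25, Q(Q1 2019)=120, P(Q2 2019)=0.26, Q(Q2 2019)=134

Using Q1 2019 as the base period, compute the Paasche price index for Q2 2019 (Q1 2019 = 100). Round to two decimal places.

Paasche price index uses current-period quantities as weights.
ΣP(Q2 2019)·Q(Q2 2019) = 2.13×178 + 2.03×85 + 3.08×85 + 1.31×308 + 0.26×134 = 379.14 + 172.55 + 261.8 + 403.48 + 34.84 = 1251.81
ΣP(Q1 2019)·Q(Q2 2019) = 2.50×178 + 2.54×85 + 2.71×85 + 1.15×308 + 0.25×134 = 445 + 215.9 + 230.35 + 354.2 + 33.5 = 1278.95
Index = 1251.81 / 1278.95 × 100 = 97.8779

97.88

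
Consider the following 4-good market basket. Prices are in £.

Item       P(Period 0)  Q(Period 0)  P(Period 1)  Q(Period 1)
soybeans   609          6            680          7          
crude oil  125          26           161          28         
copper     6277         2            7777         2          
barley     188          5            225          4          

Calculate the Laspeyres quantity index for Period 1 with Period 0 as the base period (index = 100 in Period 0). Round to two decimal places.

103.29

Laspeyres quantity index uses base-period prices as weights.
ΣP(Period 0)·Q(Period 1) = 609×7 + 125×28 + 6277×2 + 188×4 = 4263 + 3500 + 12554 + 752 = 21069
ΣP(Period 0)·Q(Period 0) = 609×6 + 125×26 + 6277×2 + 188×5 = 3654 + 3250 + 12554 + 940 = 20398
Index = 21069 / 20398 × 100 = 103.2895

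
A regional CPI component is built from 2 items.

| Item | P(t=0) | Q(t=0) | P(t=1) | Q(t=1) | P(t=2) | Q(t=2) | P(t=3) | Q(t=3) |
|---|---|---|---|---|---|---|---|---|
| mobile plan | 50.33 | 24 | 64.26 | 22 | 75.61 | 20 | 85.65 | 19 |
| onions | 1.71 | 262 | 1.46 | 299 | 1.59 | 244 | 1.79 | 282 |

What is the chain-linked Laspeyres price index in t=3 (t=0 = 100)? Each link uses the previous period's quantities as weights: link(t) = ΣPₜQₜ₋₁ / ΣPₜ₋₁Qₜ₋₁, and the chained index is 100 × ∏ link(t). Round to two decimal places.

Link t=0→t=1:
ΣP(t=1)Q(t=0) = 64.26×24 + 1.46×262 = 1542.24 + 382.52 = 1924.76
ΣP(t=0)Q(t=0) = 50.33×24 + 1.71×262 = 1207.92 + 448.02 = 1655.94
link = 1924.76/1655.94 = 1.162337
Link t=1→t=2:
ΣP(t=2)Q(t=1) = 75.61×22 + 1.59×299 = 1663.42 + 475.41 = 2138.83
ΣP(t=1)Q(t=1) = 64.26×22 + 1.46×299 = 1413.72 + 436.54 = 1850.26
link = 2138.83/1850.26 = 1.155962
Link t=2→t=3:
ΣP(t=3)Q(t=2) = 85.65×20 + 1.79×244 = 1713 + 436.76 = 2149.76
ΣP(t=2)Q(t=2) = 75.61×20 + 1.59×244 = 1512.2 + 387.96 = 1900.16
link = 2149.76/1900.16 = 1.131357
Chained index = 100 × 1.162337 × 1.155962 × 1.131357 = 152.0111

152.01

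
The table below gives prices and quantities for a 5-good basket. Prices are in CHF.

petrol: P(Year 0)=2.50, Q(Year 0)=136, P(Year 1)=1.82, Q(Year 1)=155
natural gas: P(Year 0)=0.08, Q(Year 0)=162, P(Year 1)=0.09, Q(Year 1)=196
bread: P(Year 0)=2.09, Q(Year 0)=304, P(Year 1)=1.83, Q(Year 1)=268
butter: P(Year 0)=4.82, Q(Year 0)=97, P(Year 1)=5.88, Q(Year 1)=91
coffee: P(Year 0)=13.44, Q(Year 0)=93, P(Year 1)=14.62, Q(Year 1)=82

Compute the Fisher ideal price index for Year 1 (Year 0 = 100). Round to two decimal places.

101.19

Laspeyres component (base-period weights):
ΣP(Year 1)Q(Year 0) = 1.82×136 + 0.09×162 + 1.83×304 + 5.88×97 + 14.62×93 = 247.52 + 14.58 + 556.32 + 570.36 + 1359.66 = 2748.44
ΣP(Year 0)Q(Year 0) = 2.50×136 + 0.08×162 + 2.09×304 + 4.82×97 + 13.44×93 = 340 + 12.96 + 635.36 + 467.54 + 1249.92 = 2705.78
L = 2748.44 / 2705.78 × 100 = 101.5766
Paasche component (current-period weights):
ΣP(Year 1)Q(Year 1) = 1.82×155 + 0.09×196 + 1.83×268 + 5.88×91 + 14.62×82 = 282.1 + 17.64 + 490.44 + 535.08 + 1198.84 = 2524.1
ΣP(Year 0)Q(Year 1) = 2.50×155 + 0.08×196 + 2.09×268 + 4.82×91 + 13.44×82 = 387.5 + 15.68 + 560.12 + 438.62 + 1102.08 = 2504
P = 2524.1 / 2504 × 100 = 100.8027
Fisher = √(L × P) = √(101.5766 × 100.8027) = 101.1889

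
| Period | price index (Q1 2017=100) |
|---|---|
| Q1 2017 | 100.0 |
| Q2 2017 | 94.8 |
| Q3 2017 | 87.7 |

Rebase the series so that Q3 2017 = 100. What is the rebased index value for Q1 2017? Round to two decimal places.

Rebased(Q1 2017) = 100.0 / 87.7 × 100 = 114.0251

114.03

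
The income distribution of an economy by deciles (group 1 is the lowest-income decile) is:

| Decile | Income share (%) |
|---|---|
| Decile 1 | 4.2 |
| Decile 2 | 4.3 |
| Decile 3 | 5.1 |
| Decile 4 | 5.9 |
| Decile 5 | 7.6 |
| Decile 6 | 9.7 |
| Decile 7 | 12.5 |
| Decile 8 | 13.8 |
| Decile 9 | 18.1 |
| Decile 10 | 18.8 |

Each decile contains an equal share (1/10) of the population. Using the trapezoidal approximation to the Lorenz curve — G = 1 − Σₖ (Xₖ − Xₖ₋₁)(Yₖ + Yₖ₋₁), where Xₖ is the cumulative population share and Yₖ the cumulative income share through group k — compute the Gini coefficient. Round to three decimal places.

0.293

Cumulative income shares Yₖ: 0.0420, 0.0850, 0.1360, 0.1950, 0.2710, 0.3680, 0.4930, 0.6310, 0.8120, 1.0000
Σ (Xₖ−Xₖ₋₁)(Yₖ+Yₖ₋₁) = (1/10)(0.0420+0.0000) + (1/10)(0.0850+0.0420) + (1/10)(0.1360+0.0850) + (1/10)(0.1950+0.1360) + (1/10)(0.2710+0.1950) + (1/10)(0.3680+0.2710) + (1/10)(0.4930+0.3680) + (1/10)(0.6310+0.4930) + (1/10)(0.8120+0.6310) + (1/10)(1.0000+0.8120)
  = 0.0042 + 0.0127 + 0.0221 + 0.0331 + 0.0466 + 0.0639 + 0.0861 + 0.1124 + 0.1443 + 0.1812 = 0.7066
G = 1 − 0.7066 = 0.2934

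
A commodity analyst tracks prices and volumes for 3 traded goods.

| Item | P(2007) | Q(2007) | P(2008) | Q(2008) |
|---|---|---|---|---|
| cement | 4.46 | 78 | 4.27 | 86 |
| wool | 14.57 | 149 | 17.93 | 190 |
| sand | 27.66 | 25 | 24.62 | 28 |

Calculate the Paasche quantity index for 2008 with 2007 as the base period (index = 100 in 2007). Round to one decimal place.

123.3

Paasche quantity index uses current-period prices as weights.
ΣP(2008)·Q(2008) = 4.27×86 + 17.93×190 + 24.62×28 = 367.22 + 3406.7 + 689.36 = 4463.28
ΣP(2008)·Q(2007) = 4.27×78 + 17.93×149 + 24.62×25 = 333.06 + 2671.57 + 615.5 = 3620.13
Index = 4463.28 / 3620.13 × 100 = 123.2906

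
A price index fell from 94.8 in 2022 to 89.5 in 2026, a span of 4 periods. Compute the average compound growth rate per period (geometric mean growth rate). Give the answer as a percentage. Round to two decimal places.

Growth factor = (89.5/94.8)^(1/4) = (0.944093)^(1/4) = 0.985720
Growth rate = 0.985720 − 1 = -0.014280 = -1.4280%

-1.43%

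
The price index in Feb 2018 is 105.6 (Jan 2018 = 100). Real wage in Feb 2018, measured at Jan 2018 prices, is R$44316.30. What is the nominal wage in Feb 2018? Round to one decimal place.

46798.0

Nominal = Real × (Index/100) = 44316.30 × (105.6/100)
        = 44316.30 × 1.056 = 46798.0128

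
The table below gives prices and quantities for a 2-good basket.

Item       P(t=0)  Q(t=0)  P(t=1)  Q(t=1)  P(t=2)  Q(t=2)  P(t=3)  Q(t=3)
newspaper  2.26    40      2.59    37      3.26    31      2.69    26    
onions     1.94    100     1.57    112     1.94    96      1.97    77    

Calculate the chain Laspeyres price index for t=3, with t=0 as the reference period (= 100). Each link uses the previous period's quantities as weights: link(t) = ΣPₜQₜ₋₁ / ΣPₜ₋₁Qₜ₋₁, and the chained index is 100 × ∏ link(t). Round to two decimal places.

108.10

Link t=0→t=1:
ΣP(t=1)Q(t=0) = 2.59×40 + 1.57×100 = 103.6 + 157 = 260.6
ΣP(t=0)Q(t=0) = 2.26×40 + 1.94×100 = 90.4 + 194 = 284.4
link = 260.6/284.4 = 0.916315
Link t=1→t=2:
ΣP(t=2)Q(t=1) = 3.26×37 + 1.94×112 = 120.62 + 217.28 = 337.9
ΣP(t=1)Q(t=1) = 2.59×37 + 1.57×112 = 95.83 + 175.84 = 271.67
link = 337.9/271.67 = 1.243788
Link t=2→t=3:
ΣP(t=3)Q(t=2) = 2.69×31 + 1.97×96 = 83.39 + 189.12 = 272.51
ΣP(t=2)Q(t=2) = 3.26×31 + 1.94×96 = 101.06 + 186.24 = 287.3
link = 272.51/287.3 = 0.948521
Chained index = 100 × 0.916315 × 1.243788 × 0.948521 = 108.1031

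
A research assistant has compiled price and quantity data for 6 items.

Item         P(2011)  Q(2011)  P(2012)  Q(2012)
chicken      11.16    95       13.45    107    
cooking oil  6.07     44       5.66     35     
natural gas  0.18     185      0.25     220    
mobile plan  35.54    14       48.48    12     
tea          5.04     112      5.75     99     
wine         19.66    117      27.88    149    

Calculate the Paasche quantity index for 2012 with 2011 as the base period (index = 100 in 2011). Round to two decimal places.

Paasche quantity index uses current-period prices as weights.
ΣP(2012)·Q(2012) = 13.45×107 + 5.66×35 + 0.25×220 + 48.48×12 + 5.75×99 + 27.88×149 = 1439.15 + 198.1 + 55 + 581.76 + 569.25 + 4154.12 = 6997.38
ΣP(2012)·Q(2011) = 13.45×95 + 5.66×44 + 0.25×185 + 48.48×14 + 5.75×112 + 27.88×117 = 1277.75 + 249.04 + 46.25 + 678.72 + 644 + 3261.96 = 6157.72
Index = 6997.38 / 6157.72 × 100 = 113.6359

113.64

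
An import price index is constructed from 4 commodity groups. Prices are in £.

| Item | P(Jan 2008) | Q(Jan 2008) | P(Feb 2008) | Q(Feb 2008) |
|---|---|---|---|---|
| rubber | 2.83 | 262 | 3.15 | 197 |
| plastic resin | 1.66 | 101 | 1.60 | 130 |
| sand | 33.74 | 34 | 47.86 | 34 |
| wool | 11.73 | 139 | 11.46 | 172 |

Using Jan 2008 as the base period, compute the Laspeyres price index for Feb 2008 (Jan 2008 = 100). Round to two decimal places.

Laspeyres price index uses base-period quantities as weights.
ΣP(Feb 2008)·Q(Jan 2008) = 3.15×262 + 1.60×101 + 47.86×34 + 11.46×139 = 825.3 + 161.6 + 1627.24 + 1592.94 = 4207.08
ΣP(Jan 2008)·Q(Jan 2008) = 2.83×262 + 1.66×101 + 33.74×34 + 11.73×139 = 741.46 + 167.66 + 1147.16 + 1630.47 = 3686.75
Index = 4207.08 / 3686.75 × 100 = 114.1135

114.11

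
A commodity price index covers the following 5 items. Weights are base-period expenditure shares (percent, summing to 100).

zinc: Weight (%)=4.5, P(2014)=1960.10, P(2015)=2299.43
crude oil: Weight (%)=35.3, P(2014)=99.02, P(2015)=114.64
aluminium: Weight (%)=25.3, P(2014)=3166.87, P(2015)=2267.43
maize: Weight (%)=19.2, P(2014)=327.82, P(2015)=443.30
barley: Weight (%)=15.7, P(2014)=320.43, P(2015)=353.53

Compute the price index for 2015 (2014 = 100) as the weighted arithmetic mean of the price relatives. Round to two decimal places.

107.55

zinc: 4.5 × (2299.43/1960.10) = 4.5 × 1.173119 = 5.2790
crude oil: 35.3 × (114.64/99.02) = 35.3 × 1.157746 = 40.8684
aluminium: 25.3 × (2267.43/3166.87) = 25.3 × 0.715985 = 18.1144
maize: 19.2 × (443.30/327.82) = 19.2 × 1.352266 = 25.9635
barley: 15.7 × (353.53/320.43) = 15.7 × 1.103299 = 17.3218
Index = Σ wᵢ·(p₁ᵢ/p₀ᵢ) = 5.2790 + 40.8684 + 18.1144 + 25.9635 + 17.3218 = 107.5472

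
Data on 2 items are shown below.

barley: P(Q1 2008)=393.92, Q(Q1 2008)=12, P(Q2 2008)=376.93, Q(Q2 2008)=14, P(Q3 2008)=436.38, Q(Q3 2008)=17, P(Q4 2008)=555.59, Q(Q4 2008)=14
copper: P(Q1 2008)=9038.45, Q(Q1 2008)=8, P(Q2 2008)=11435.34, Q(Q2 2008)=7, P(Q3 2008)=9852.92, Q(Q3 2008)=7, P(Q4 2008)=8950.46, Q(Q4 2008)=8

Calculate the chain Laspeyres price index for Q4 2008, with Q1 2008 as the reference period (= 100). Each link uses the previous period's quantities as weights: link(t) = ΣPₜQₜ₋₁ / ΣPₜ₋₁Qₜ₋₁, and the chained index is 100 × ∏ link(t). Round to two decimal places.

103.50

Link Q1 2008→Q2 2008:
ΣP(Q2 2008)Q(Q1 2008) = 376.93×12 + 11435.34×8 = 4523.16 + 91482.72 = 96005.88
ΣP(Q1 2008)Q(Q1 2008) = 393.92×12 + 9038.45×8 = 4727.04 + 72307.6 = 77034.64
link = 96005.88/77034.64 = 1.246269
Link Q2 2008→Q3 2008:
ΣP(Q3 2008)Q(Q2 2008) = 436.38×14 + 9852.92×7 = 6109.32 + 68970.44 = 75079.76
ΣP(Q2 2008)Q(Q2 2008) = 376.93×14 + 11435.34×7 = 5277.02 + 80047.38 = 85324.4
link = 75079.76/85324.4 = 0.879933
Link Q3 2008→Q4 2008:
ΣP(Q4 2008)Q(Q3 2008) = 555.59×17 + 8950.46×7 = 9445.03 + 62653.22 = 72098.25
ΣP(Q3 2008)Q(Q3 2008) = 436.38×17 + 9852.92×7 = 7418.46 + 68970.44 = 76388.9
link = 72098.25/76388.9 = 0.943831
Chained index = 100 × 1.246269 × 0.879933 × 0.943831 = 103.5037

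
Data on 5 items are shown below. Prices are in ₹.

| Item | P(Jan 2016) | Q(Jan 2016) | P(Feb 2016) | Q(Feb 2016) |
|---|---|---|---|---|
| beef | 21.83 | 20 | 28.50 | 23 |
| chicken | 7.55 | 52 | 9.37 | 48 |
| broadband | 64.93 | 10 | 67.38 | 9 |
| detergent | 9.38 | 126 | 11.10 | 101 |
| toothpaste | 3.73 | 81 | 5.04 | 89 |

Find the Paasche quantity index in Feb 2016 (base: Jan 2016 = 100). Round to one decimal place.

92.7

Paasche quantity index uses current-period prices as weights.
ΣP(Feb 2016)·Q(Feb 2016) = 28.50×23 + 9.37×48 + 67.38×9 + 11.10×101 + 5.04×89 = 655.5 + 449.76 + 606.42 + 1121.1 + 448.56 = 3281.34
ΣP(Feb 2016)·Q(Jan 2016) = 28.50×20 + 9.37×52 + 67.38×10 + 11.10×126 + 5.04×81 = 570 + 487.24 + 673.8 + 1398.6 + 408.24 = 3537.88
Index = 3281.34 / 3537.88 × 100 = 92.7488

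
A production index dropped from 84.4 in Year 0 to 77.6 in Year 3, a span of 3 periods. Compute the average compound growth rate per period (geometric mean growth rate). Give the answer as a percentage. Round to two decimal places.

-2.76%

Growth factor = (77.6/84.4)^(1/3) = (0.919431)^(1/3) = 0.972388
Growth rate = 0.972388 − 1 = -0.027612 = -2.7612%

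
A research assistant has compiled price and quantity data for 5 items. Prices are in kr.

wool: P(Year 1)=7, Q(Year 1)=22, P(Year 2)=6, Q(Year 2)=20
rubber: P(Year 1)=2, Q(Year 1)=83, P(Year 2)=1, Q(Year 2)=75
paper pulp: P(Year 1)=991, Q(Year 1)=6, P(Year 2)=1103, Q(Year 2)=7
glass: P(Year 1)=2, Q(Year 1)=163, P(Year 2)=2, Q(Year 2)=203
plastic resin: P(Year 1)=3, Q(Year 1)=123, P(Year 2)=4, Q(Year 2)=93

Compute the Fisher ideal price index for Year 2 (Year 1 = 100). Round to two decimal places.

109.90

Laspeyres component (base-period weights):
ΣP(Year 2)Q(Year 1) = 6×22 + 1×83 + 1103×6 + 2×163 + 4×123 = 132 + 83 + 6618 + 326 + 492 = 7651
ΣP(Year 1)Q(Year 1) = 7×22 + 2×83 + 991×6 + 2×163 + 3×123 = 154 + 166 + 5946 + 326 + 369 = 6961
L = 7651 / 6961 × 100 = 109.9124
Paasche component (current-period weights):
ΣP(Year 2)Q(Year 2) = 6×20 + 1×75 + 1103×7 + 2×203 + 4×93 = 120 + 75 + 7721 + 406 + 372 = 8694
ΣP(Year 1)Q(Year 2) = 7×20 + 2×75 + 991×7 + 2×203 + 3×93 = 140 + 150 + 6937 + 406 + 279 = 7912
P = 8694 / 7912 × 100 = 109.8837
Fisher = √(L × P) = √(109.9124 × 109.8837) = 109.8980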